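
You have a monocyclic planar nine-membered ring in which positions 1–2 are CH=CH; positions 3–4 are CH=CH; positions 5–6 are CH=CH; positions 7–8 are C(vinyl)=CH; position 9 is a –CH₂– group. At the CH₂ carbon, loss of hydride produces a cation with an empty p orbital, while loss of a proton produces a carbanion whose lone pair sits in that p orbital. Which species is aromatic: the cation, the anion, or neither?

Once that carbon is sp², every ring atom has a p orbital and both ions are fully conjugated.
Cation: 4 × 2 + 0 = 8 π electrons → 4(2), antiaromatic.
Anion: 4 × 2 + 2 = 10 π electrons → 4(2)+2, aromatic.

The anion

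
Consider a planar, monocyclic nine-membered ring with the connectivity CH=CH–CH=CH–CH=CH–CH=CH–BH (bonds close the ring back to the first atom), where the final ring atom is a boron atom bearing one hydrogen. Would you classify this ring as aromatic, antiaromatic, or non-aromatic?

Antiaromatic

The p orbitals form a continuous loop: every atom in a ring double bond is sp² and brings one electron to the p orbital; the boron has an empty p orbital. The ring is fully conjugated.
Tallying contributions gives 4 × 2 = 8 from the double-bond units + 0 from the BH atom = 8.
A 4n π count (8, n = 2) in a planar conjugated ring means antiaromatic.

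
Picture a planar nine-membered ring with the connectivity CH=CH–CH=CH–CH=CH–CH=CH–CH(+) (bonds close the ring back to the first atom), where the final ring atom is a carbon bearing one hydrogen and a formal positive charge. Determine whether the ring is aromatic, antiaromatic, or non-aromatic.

Antiaromatic

Check conjugation: every atom in a ring double bond is sp² and brings one electron to the p orbital; the carbocation has an empty p orbital — every position has a p orbital, so the cyclic π system is continuous.
Adding the contributions, 4 × 2 = 8 from the double-bond units + 0 from the CH(+) atom = 8.
8 = 4(2); a planar, fully conjugated 4n system is antiaromatic.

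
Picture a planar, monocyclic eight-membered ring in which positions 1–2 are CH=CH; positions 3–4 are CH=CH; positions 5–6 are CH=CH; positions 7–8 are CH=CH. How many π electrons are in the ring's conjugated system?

All ring atoms are sp² and supply a p orbital to the ring (every atom in a ring double bond is sp² and brings one electron to the p orbital); the conjugation is uninterrupted.
Adding the contributions, 4 × 2 = 8 from the 4 double-bond units.
(The species described is cyclooctatetraene.)

8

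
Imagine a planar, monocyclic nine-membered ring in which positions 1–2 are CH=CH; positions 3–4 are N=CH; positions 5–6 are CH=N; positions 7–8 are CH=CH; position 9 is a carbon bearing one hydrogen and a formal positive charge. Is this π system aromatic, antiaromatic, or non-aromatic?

Antiaromatic

Check conjugation: every atom in a ring double bond is sp² and brings one electron to the p orbital; the doubly-bonded nitrogens are pyridine-type — their lone pairs lie in the ring plane, leaving one electron in the p orbital; the carbocation has an empty p orbital — every position has a p orbital, so the cyclic π system is continuous.
Counting π electrons: 4 × 2 = 8 from the double-bond units + 0 from the CH(+) atom = 8.
8 is a 4n count (n = 2), so the planar conjugated ring is antiaromatic.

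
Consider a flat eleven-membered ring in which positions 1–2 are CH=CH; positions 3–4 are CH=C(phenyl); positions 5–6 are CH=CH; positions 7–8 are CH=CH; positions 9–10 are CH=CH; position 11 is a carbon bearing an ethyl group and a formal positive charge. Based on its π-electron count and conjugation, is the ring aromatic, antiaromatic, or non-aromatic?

Check conjugation: every atom in a ring double bond is sp² and brings one electron to the p orbital; the carbocation has an empty p orbital — every position has a p orbital, so the cyclic π system is continuous.
π-electron count: 5 × 2 = 10 from the double-bond units + 0 from the C(ethyl)(+) atom = 10.
That gives a 4n+2 count (10, n = 2).

Aromatic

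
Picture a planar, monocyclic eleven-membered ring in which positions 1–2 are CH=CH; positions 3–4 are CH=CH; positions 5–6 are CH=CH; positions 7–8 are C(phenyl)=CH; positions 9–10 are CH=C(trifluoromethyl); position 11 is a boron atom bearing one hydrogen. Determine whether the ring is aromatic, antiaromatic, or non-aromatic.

Every ring atom contributes a p orbital perpendicular to the ring (the double-bond atoms are sp², each contributing one p electron; the boron has an empty p orbital), so the π system is cyclic and fully conjugated.
Adding the contributions, 5 × 2 = 10 from the double-bond units + 0 from the BH atom = 10.
That gives a 4n+2 count (10, n = 2).

Aromatic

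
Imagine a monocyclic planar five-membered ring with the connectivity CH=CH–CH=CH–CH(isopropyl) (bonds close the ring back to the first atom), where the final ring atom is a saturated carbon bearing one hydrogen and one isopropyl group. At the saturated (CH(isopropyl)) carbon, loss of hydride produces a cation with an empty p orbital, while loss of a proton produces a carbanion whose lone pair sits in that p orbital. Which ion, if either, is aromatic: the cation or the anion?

The anion

Once that carbon is sp², every ring atom has a p orbital and both ions are fully conjugated.
Cation: 2 × 2 + 0 = 4 π electrons → 4(1), antiaromatic.
Anion: 2 × 2 + 2 = 6 π electrons → 4(1)+2, aromatic.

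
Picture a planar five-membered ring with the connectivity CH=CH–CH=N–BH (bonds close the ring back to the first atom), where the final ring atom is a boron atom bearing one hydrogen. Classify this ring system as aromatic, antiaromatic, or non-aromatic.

Antiaromatic

The p orbitals form a continuous loop: the double-bond atoms are sp², each contributing one p electron; each sp² =N– keeps its lone pair in-plane and puts one electron into the π system; the boron has an empty p orbital. The ring is fully conjugated.
Tallying contributions gives 2 × 2 = 4 from the double-bond units + 0 from the BH atom = 4.
4 = 4(1); a planar, fully conjugated 4n system is antiaromatic.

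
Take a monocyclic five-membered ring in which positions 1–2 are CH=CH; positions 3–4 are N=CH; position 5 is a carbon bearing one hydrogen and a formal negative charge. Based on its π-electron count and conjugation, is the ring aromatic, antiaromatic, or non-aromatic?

The p orbitals form a continuous loop: the double-bond atoms are sp², each contributing one p electron; each =N– nitrogen is pyridine-type (lone pair in the sp² plane, one electron in the p orbital); the carbanion's lone pair occupies the p orbital. The ring is fully conjugated.
Adding the contributions, 2 × 2 = 4 from the double-bond units + 2 from the CH(-) atom = 6.
That gives a 4n+2 count (6, n = 1).

Aromatic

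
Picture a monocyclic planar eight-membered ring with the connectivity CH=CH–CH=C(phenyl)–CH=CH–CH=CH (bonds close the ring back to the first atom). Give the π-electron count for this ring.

The p orbitals form a continuous loop: the double-bond atoms are sp², each contributing one p electron. The ring is fully conjugated.
Tallying contributions gives 4 × 2 = 8 from the 4 double-bond units.

8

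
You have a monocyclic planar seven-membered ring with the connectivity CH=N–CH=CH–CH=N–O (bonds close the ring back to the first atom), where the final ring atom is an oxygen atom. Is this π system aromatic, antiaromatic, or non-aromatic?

Antiaromatic

Every ring atom contributes a p orbital perpendicular to the ring (every atom in a ring double bond is sp² and brings one electron to the p orbital; each =N– nitrogen is pyridine-type (lone pair in the sp² plane, one electron in the p orbital); the oxygen donates one lone pair from its p orbital), so the π system is cyclic and fully conjugated.
Tallying contributions gives 3 × 2 = 6 from the double-bond units + 2 from the O atom = 8.
8 = 4(2); a planar, fully conjugated 4n system is antiaromatic.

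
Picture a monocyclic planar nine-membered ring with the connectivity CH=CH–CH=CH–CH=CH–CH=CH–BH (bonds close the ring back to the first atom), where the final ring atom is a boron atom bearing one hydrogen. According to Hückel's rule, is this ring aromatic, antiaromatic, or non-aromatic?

Check conjugation: each doubly-bonded ring atom is sp² with one p-orbital electron; the boron has an empty p orbital — every position has a p orbital, so the cyclic π system is continuous.
π-electron count: 4 × 2 = 8 from the double-bond units + 0 from the BH atom = 8.
With 8 = 4·2 π electrons, Hückel's rule classifies the planar ring as antiaromatic.

Antiaromatic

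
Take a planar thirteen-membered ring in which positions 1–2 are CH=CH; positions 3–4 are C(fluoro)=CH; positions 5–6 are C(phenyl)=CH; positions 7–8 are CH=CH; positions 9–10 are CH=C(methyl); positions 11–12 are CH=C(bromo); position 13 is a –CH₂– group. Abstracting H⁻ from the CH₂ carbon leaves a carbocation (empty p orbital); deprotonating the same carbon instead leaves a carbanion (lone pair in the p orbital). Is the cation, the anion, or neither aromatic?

The anion

Once that carbon is sp², every ring atom has a p orbital and both ions are fully conjugated.
Cation: 6 × 2 + 0 = 12 π electrons → 4(3), antiaromatic.
Anion: 6 × 2 + 2 = 14 π electrons → 4(3)+2, aromatic.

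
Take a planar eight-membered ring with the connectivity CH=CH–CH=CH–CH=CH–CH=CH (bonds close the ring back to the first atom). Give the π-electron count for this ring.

8

The p orbitals form a continuous loop: every atom in a ring double bond is sp² and brings one electron to the p orbital. The ring is fully conjugated.
Adding the contributions, 4 × 2 = 8 from the 4 double-bond units.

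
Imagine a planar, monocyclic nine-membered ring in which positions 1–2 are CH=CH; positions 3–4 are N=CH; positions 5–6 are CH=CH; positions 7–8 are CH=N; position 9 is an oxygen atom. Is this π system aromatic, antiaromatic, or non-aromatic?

The p orbitals form a continuous loop: the double-bond atoms are sp², each contributing one p electron; each sp² =N– keeps its lone pair in-plane and puts one electron into the π system; the oxygen donates one lone pair from its p orbital. The ring is fully conjugated.
Counting π electrons: 4 × 2 = 8 from the double-bond units + 2 from the O atom = 10.
With 10 π electrons (n = 2), the Hückel 4n+2 condition holds.

Aromatic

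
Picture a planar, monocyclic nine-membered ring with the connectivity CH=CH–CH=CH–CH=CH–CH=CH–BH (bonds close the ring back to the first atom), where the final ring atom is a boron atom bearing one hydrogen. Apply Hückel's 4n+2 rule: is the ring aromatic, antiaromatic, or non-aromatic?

Antiaromatic

The p orbitals form a continuous loop: each doubly-bonded ring atom is sp² with one p-orbital electron; the boron has an empty p orbital. The ring is fully conjugated.
Tallying contributions gives 4 × 2 = 8 from the double-bond units + 0 from the BH atom = 8.
8 is a 4n count (n = 2), so the planar conjugated ring is antiaromatic.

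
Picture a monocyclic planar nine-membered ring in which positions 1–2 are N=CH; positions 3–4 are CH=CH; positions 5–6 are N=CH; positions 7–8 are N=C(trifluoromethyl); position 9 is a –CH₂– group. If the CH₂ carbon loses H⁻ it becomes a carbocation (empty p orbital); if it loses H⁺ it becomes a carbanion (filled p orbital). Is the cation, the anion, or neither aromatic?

In either ion the ring is fully conjugated: every atom, including the new sp² carbon, supplies a p orbital.
Cation: 4 × 2 + 0 = 8 π electrons → 4(2), antiaromatic.
Anion: 4 × 2 + 2 = 10 π electrons → 4(2)+2, aromatic.

The anion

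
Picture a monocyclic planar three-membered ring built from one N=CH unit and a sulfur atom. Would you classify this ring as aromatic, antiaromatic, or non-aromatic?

The p orbitals form a continuous loop: the double-bond atoms are sp², each contributing one p electron; the doubly-bonded nitrogens are pyridine-type — their lone pairs lie in the ring plane, leaving one electron in the p orbital; the sulfur donates one lone pair from its p orbital. The ring is fully conjugated.
π-electron count: 1 × 2 = 2 from the double-bond unit + 2 from the S atom = 4.
4 = 4(1); a planar, fully conjugated 4n system is antiaromatic.

Antiaromatic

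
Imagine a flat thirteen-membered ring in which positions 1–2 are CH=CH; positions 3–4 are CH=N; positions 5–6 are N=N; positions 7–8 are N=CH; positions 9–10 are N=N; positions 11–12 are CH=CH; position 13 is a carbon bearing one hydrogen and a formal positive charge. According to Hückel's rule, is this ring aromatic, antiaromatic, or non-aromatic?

Antiaromatic

The p orbitals form a continuous loop: every atom in a ring double bond is sp² and brings one electron to the p orbital; each sp² =N– keeps its lone pair in-plane and puts one electron into the π system; the carbocation has an empty p orbital. The ring is fully conjugated.
Tallying contributions gives 6 × 2 = 12 from the double-bond units + 0 from the CH(+) atom = 12.
A 4n π count (12, n = 3) in a planar conjugated ring means antiaromatic.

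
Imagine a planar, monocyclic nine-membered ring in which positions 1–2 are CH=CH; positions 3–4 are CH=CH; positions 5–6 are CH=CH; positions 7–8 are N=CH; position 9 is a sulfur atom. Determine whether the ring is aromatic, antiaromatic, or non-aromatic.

Aromatic

All ring atoms are sp² and supply a p orbital to the ring (every atom in a ring double bond is sp² and brings one electron to the p orbital; each sp² =N– keeps its lone pair in-plane and puts one electron into the π system; the sulfur donates one lone pair from its p orbital); the conjugation is uninterrupted.
π-electron count: 4 × 2 = 8 from the double-bond units + 2 from the S atom = 10.
Since 10 = 4·2 + 2, the ring meets the 4n+2 criterion.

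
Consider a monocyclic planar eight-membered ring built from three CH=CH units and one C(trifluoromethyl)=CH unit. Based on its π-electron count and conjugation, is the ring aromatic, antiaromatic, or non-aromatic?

Antiaromatic

Check conjugation: the double-bond atoms are sp², each contributing one p electron — every position has a p orbital, so the cyclic π system is continuous.
Tallying contributions gives 4 × 2 = 8 from the 4 double-bond units.
A 4n π count (8, n = 2) in a planar conjugated ring means antiaromatic.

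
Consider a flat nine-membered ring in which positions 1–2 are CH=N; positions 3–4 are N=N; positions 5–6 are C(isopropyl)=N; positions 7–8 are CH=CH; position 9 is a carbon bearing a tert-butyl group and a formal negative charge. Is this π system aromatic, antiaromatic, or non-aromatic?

Check conjugation: each doubly-bonded ring atom is sp² with one p-orbital electron; each sp² =N– keeps its lone pair in-plane and puts one electron into the π system; the carbanion's lone pair occupies the p orbital — every position has a p orbital, so the cyclic π system is continuous.
Tallying contributions gives 4 × 2 = 8 from the double-bond units + 2 from the C(tert-butyl)(-) atom = 10.
That gives a 4n+2 count (10, n = 2).

Aromatic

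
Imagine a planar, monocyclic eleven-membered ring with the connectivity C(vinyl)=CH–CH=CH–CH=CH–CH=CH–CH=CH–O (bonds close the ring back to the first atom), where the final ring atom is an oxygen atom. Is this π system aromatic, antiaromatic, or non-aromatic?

Check conjugation: each doubly-bonded ring atom is sp² with one p-orbital electron; the oxygen donates one lone pair from its p orbital — every position has a p orbital, so the cyclic π system is continuous.
Tallying contributions gives 5 × 2 = 10 from the double-bond units + 2 from the O atom = 12.
12 is a 4n count (n = 3), so the planar conjugated ring is antiaromatic.

Antiaromatic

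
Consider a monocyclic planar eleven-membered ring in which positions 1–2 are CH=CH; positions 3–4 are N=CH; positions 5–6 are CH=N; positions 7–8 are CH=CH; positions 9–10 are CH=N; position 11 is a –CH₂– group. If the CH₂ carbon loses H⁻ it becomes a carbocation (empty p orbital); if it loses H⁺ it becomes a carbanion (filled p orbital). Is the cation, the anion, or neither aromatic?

The cation

In either ion the ring is fully conjugated: every atom, including the new sp² carbon, supplies a p orbital.
Cation: 5 × 2 + 0 = 10 π electrons → 4(2)+2, aromatic.
Anion: 5 × 2 + 2 = 12 π electrons → 4(3), antiaromatic.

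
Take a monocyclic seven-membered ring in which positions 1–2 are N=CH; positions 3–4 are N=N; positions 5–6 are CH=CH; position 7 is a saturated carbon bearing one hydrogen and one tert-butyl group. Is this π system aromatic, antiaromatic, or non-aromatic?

The CH(tert-butyl) position has four σ bonds — that saturated carbon is sp³ and has no p orbital in the ring π system — so the cyclic conjugation is interrupted.
Hückel's rule only applies to fully conjugated rings, so this one is simply non-aromatic.

Non-aromatic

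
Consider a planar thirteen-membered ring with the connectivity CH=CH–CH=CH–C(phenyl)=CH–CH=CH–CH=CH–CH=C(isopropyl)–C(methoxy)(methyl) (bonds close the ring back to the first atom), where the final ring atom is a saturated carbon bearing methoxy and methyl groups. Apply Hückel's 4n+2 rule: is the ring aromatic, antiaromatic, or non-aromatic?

Non-aromatic

Because that saturated carbon is sp³ and has no p orbital in the ring π system at the C(methoxy)(methyl) position, the π system cannot extend all the way around the ring.
Without a continuous loop of overlapping p orbitals the Hückel electron count never comes into play.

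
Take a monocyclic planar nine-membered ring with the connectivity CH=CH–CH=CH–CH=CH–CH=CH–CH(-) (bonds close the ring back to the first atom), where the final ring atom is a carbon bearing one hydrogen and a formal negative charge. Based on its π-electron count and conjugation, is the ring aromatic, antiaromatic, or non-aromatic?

Aromatic

Check conjugation: the double-bond atoms are sp², each contributing one p electron; the carbanion's lone pair occupies the p orbital — every position has a p orbital, so the cyclic π system is continuous.
Counting π electrons: 4 × 2 = 8 from the double-bond units + 2 from the CH(-) atom = 10.
That gives a 4n+2 count (10, n = 2).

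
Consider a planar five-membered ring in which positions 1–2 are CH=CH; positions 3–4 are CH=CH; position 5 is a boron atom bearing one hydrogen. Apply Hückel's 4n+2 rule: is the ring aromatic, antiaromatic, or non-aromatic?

Antiaromatic

The p orbitals form a continuous loop: every atom in a ring double bond is sp² and brings one electron to the p orbital; the boron has an empty p orbital. The ring is fully conjugated.
Counting π electrons: 2 × 2 = 4 from the double-bond units + 0 from the BH atom = 4.
4 is a 4n count (n = 1), so the planar conjugated ring is antiaromatic.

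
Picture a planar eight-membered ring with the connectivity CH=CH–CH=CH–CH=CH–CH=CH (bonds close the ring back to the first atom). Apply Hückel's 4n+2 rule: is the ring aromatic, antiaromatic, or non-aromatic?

Antiaromatic

Every ring atom contributes a p orbital perpendicular to the ring (every atom in a ring double bond is sp² and brings one electron to the p orbital), so the π system is cyclic and fully conjugated.
Adding the contributions, 4 × 2 = 8 from the 4 double-bond units.
With 8 = 4·2 π electrons, Hückel's rule classifies the planar ring as antiaromatic.
(The species described is cyclooctatetraene.)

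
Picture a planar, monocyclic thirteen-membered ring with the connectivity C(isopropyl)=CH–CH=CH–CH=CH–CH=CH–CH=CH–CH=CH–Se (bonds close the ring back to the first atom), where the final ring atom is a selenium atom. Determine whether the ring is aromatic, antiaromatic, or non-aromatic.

All ring atoms are sp² and supply a p orbital to the ring (the double-bond atoms are sp², each contributing one p electron; the selenium donates one lone pair from its p orbital); the conjugation is uninterrupted.
Tallying contributions gives 6 × 2 = 12 from the double-bond units + 2 from the Se atom = 14.
That gives a 4n+2 count (14, n = 3).

Aromatic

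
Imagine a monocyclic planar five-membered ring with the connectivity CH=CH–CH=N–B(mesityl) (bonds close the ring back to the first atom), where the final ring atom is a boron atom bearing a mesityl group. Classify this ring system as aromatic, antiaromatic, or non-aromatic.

Antiaromatic

Check conjugation: each doubly-bonded ring atom is sp² with one p-orbital electron; each sp² =N– keeps its lone pair in-plane and puts one electron into the π system; the boron has an empty p orbital — every position has a p orbital, so the cyclic π system is continuous.
Counting π electrons: 2 × 2 = 4 from the double-bond units + 0 from the B(mesityl) atom = 4.
With 4 = 4·1 π electrons, Hückel's rule classifies the planar ring as antiaromatic.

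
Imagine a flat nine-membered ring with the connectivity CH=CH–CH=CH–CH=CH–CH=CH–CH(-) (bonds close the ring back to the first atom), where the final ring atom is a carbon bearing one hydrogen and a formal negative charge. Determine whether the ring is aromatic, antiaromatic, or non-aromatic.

Aromatic

All ring atoms are sp² and supply a p orbital to the ring (every atom in a ring double bond is sp² and brings one electron to the p orbital; the carbanion's lone pair occupies the p orbital); the conjugation is uninterrupted.
Tallying contributions gives 4 × 2 = 8 from the double-bond units + 2 from the CH(-) atom = 10.
10 = 4(2) + 2, which satisfies Hückel's 4n+2 rule.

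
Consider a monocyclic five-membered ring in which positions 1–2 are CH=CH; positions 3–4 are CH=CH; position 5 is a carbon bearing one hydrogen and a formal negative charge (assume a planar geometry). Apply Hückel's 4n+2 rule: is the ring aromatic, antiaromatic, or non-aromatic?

Aromatic

All ring atoms are sp² and supply a p orbital to the ring (every atom in a ring double bond is sp² and brings one electron to the p orbital; the carbanion's lone pair occupies the p orbital); the conjugation is uninterrupted.
Tallying contributions gives 2 × 2 = 4 from the double-bond units + 2 from the CH(-) atom = 6.
That gives a 4n+2 count (6, n = 1).
(The species described is the cyclopentadienyl anion.)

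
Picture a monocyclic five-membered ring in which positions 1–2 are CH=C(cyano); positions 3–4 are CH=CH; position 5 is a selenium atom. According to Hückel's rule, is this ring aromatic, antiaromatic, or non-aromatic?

Every ring atom contributes a p orbital perpendicular to the ring (the double-bond atoms are sp², each contributing one p electron; the selenium donates one lone pair from its p orbital), so the π system is cyclic and fully conjugated.
Counting π electrons: 2 × 2 = 4 from the double-bond units + 2 from the Se atom = 6.
Since 6 = 4·1 + 2, the ring meets the 4n+2 criterion.

Aromatic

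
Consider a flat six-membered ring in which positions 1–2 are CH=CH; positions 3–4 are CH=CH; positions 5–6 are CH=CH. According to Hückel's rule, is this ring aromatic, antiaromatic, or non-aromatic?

Aromatic

The p orbitals form a continuous loop: every atom in a ring double bond is sp² and brings one electron to the p orbital. The ring is fully conjugated.
Counting π electrons: 3 × 2 = 6 from the 3 double-bond units.
That gives a 4n+2 count (6, n = 1).
(This ring is benzene.)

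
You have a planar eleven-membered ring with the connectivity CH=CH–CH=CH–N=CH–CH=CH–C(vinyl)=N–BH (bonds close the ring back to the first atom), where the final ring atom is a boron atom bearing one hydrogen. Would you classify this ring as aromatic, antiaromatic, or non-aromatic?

Aromatic

All ring atoms are sp² and supply a p orbital to the ring (each doubly-bonded ring atom is sp² with one p-orbital electron; the doubly-bonded nitrogens are pyridine-type — their lone pairs lie in the ring plane, leaving one electron in the p orbital; the boron has an empty p orbital); the conjugation is uninterrupted.
π-electron count: 5 × 2 = 10 from the double-bond units + 0 from the BH atom = 10.
10 = 4(2) + 2, which satisfies Hückel's 4n+2 rule.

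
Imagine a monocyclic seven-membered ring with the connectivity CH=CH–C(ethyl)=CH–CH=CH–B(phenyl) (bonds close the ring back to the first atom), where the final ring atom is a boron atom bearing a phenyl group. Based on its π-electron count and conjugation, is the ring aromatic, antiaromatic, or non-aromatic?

Every ring atom contributes a p orbital perpendicular to the ring (every atom in a ring double bond is sp² and brings one electron to the p orbital; the boron has an empty p orbital), so the π system is cyclic and fully conjugated.
π-electron count: 3 × 2 = 6 from the double-bond units + 0 from the B(phenyl) atom = 6.
That gives a 4n+2 count (6, n = 1).

Aromatic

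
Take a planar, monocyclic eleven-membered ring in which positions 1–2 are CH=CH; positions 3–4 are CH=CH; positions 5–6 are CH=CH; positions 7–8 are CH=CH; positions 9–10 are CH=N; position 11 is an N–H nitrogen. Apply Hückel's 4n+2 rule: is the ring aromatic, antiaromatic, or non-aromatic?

Every ring atom contributes a p orbital perpendicular to the ring (the double-bond atoms are sp², each contributing one p electron; the doubly-bonded nitrogens are pyridine-type — their lone pairs lie in the ring plane, leaving one electron in the p orbital; the pyrrole-type nitrogen donates its lone pair from the p orbital), so the π system is cyclic and fully conjugated.
π-electron count: 5 × 2 = 10 from the double-bond units + 2 from the NH atom = 12.
A 4n π count (12, n = 3) in a planar conjugated ring means antiaromatic.

Antiaromatic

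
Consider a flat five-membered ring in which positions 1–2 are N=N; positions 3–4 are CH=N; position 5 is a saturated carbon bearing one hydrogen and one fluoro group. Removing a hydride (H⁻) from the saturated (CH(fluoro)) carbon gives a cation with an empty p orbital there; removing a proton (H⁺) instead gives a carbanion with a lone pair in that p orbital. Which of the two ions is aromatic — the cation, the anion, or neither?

In both ions every ring atom is sp² and contributes a p orbital, so both rings are fully conjugated.
Cation: 2 × 2 + 0 = 4 π electrons → 4(1), antiaromatic.
Anion: 2 × 2 + 2 = 6 π electrons → 4(1)+2, aromatic.

The anion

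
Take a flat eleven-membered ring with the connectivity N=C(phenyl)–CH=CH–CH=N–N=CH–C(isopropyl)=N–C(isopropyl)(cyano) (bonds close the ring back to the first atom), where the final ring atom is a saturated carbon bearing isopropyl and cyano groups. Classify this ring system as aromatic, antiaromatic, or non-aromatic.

Non-aromatic

The C(isopropyl)(cyano) carbon is saturated: that saturated carbon is sp³ and has no p orbital in the ring π system. Conjugation is not continuous around the ring.
Without a continuous loop of overlapping p orbitals the Hückel electron count never comes into play.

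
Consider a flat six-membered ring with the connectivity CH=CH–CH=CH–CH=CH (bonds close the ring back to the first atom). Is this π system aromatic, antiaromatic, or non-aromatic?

The p orbitals form a continuous loop: each doubly-bonded ring atom is sp² with one p-orbital electron. The ring is fully conjugated.
π-electron count: 3 × 2 = 6 from the 3 double-bond units.
6 = 4(1) + 2, which satisfies Hückel's 4n+2 rule.

Aromatic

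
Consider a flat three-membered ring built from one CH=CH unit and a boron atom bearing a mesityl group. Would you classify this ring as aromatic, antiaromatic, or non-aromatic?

Aromatic

Check conjugation: the double-bond atoms are sp², each contributing one p electron; the boron has an empty p orbital — every position has a p orbital, so the cyclic π system is continuous.
π-electron count: 1 × 2 = 2 from the double-bond unit + 0 from the B(mesityl) atom = 2.
That gives a 4n+2 count (2, n = 0).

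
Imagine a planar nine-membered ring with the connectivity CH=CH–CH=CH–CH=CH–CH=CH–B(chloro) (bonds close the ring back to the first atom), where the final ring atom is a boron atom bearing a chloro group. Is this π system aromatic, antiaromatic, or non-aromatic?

Antiaromatic

The p orbitals form a continuous loop: the double-bond atoms are sp², each contributing one p electron; the boron has an empty p orbital. The ring is fully conjugated.
Counting π electrons: 4 × 2 = 8 from the double-bond units + 0 from the B(chloro) atom = 8.
With 8 = 4·2 π electrons, Hückel's rule classifies the planar ring as antiaromatic.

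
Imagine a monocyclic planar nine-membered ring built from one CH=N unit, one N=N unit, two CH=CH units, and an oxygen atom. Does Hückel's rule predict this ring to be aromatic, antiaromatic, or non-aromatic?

All ring atoms are sp² and supply a p orbital to the ring (every atom in a ring double bond is sp² and brings one electron to the p orbital; each sp² =N– keeps its lone pair in-plane and puts one electron into the π system; the oxygen donates one lone pair from its p orbital); the conjugation is uninterrupted.
Adding the contributions, 4 × 2 = 8 from the double-bond units + 2 from the O atom = 10.
10 = 4(2) + 2, which satisfies Hückel's 4n+2 rule.

Aromatic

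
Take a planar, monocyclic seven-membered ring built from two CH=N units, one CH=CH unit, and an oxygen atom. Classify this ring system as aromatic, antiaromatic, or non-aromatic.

The p orbitals form a continuous loop: each doubly-bonded ring atom is sp² with one p-orbital electron; each sp² =N– keeps its lone pair in-plane and puts one electron into the π system; the oxygen donates one lone pair from its p orbital. The ring is fully conjugated.
Adding the contributions, 3 × 2 = 6 from the double-bond units + 2 from the O atom = 8.
8 = 4(2); a planar, fully conjugated 4n system is antiaromatic.

Antiaromatic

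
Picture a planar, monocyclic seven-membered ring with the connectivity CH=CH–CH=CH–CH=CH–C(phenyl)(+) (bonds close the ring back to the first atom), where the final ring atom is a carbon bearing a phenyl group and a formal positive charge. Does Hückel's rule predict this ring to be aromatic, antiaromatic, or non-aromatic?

Aromatic

Every ring atom contributes a p orbital perpendicular to the ring (the double-bond atoms are sp², each contributing one p electron; the carbocation has an empty p orbital), so the π system is cyclic and fully conjugated.
Tallying contributions gives 3 × 2 = 6 from the double-bond units + 0 from the C(phenyl)(+) atom = 6.
With 6 π electrons (n = 1), the Hückel 4n+2 condition holds.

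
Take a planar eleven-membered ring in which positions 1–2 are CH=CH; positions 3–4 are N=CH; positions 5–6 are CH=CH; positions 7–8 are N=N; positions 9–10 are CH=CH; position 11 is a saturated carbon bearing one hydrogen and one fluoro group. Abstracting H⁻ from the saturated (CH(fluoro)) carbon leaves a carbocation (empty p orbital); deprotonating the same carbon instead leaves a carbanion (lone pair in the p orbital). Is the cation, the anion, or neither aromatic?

Once that carbon is sp², every ring atom has a p orbital and both ions are fully conjugated.
Cation: 5 × 2 + 0 = 10 π electrons → 4(2)+2, aromatic.
Anion: 5 × 2 + 2 = 12 π electrons → 4(3), antiaromatic.

The cation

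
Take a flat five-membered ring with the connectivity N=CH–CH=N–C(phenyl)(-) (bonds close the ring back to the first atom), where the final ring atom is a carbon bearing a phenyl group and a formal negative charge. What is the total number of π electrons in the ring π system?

6

Check conjugation: every atom in a ring double bond is sp² and brings one electron to the p orbital; each sp² =N– keeps its lone pair in-plane and puts one electron into the π system; the carbanion's lone pair occupies the p orbital — every position has a p orbital, so the cyclic π system is continuous.
π-electron count: 2 × 2 = 4 from the double-bond units + 2 from the C(phenyl)(-) atom = 6.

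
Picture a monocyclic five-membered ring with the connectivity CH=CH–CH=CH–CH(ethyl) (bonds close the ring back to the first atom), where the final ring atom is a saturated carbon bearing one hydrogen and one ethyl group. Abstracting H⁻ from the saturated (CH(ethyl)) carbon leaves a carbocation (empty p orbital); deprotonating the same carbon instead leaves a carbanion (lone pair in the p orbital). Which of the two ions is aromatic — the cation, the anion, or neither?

The anion

Both ions have a continuous loop of p orbitals — each ring atom is sp².
Cation: 2 × 2 + 0 = 4 π electrons → 4(1), antiaromatic.
Anion: 2 × 2 + 2 = 6 π electrons → 4(1)+2, aromatic.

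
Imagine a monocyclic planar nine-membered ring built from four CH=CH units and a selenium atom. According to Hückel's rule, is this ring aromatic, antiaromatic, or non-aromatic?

Check conjugation: the double-bond atoms are sp², each contributing one p electron; the selenium donates one lone pair from its p orbital — every position has a p orbital, so the cyclic π system is continuous.
Counting π electrons: 4 × 2 = 8 from the double-bond units + 2 from the Se atom = 10.
10 = 4(2) + 2, which satisfies Hückel's 4n+2 rule.

Aromatic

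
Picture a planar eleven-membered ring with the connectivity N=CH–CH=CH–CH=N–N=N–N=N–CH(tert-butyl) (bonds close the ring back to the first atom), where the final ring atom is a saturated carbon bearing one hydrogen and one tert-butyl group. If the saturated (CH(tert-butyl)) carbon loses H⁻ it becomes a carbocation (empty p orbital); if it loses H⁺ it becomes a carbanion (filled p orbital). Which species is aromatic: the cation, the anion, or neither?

The cation

Both ions have a continuous loop of p orbitals — each ring atom is sp².
Cation: 5 × 2 + 0 = 10 π electrons → 4(2)+2, aromatic.
Anion: 5 × 2 + 2 = 12 π electrons → 4(3), antiaromatic.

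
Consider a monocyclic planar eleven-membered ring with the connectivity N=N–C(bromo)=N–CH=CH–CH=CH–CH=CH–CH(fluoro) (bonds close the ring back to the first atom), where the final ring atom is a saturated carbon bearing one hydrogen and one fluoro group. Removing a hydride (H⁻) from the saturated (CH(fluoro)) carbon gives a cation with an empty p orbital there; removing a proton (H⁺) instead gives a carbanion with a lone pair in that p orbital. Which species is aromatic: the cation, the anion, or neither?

The cation

Once that carbon is sp², every ring atom has a p orbital and both ions are fully conjugated.
Cation: 5 × 2 + 0 = 10 π electrons → 4(2)+2, aromatic.
Anion: 5 × 2 + 2 = 12 π electrons → 4(3), antiaromatic.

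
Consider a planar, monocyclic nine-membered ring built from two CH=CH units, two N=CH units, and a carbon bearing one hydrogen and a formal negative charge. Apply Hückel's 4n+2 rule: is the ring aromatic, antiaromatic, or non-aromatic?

The p orbitals form a continuous loop: every atom in a ring double bond is sp² and brings one electron to the p orbital; each sp² =N– keeps its lone pair in-plane and puts one electron into the π system; the carbanion's lone pair occupies the p orbital. The ring is fully conjugated.
Counting π electrons: 4 × 2 = 8 from the double-bond units + 2 from the CH(-) atom = 10.
That gives a 4n+2 count (10, n = 2).

Aromatic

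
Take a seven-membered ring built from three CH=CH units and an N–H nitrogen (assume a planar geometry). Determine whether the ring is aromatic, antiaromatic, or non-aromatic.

Every ring atom contributes a p orbital perpendicular to the ring (every atom in a ring double bond is sp² and brings one electron to the p orbital; the pyrrole-type nitrogen donates its lone pair from the p orbital), so the π system is cyclic and fully conjugated.
Tallying contributions gives 3 × 2 = 6 from the double-bond units + 2 from the NH atom = 8.
8 is a 4n count (n = 2), so the planar conjugated ring is antiaromatic.

Antiaromatic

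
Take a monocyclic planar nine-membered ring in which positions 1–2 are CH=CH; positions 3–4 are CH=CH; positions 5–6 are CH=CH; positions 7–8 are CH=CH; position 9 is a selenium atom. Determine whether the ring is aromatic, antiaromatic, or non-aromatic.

Every ring atom contributes a p orbital perpendicular to the ring (every atom in a ring double bond is sp² and brings one electron to the p orbital; the selenium donates one lone pair from its p orbital), so the π system is cyclic and fully conjugated.
π-electron count: 4 × 2 = 8 from the double-bond units + 2 from the Se atom = 10.
10 = 4(2) + 2, which satisfies Hückel's 4n+2 rule.

Aromatic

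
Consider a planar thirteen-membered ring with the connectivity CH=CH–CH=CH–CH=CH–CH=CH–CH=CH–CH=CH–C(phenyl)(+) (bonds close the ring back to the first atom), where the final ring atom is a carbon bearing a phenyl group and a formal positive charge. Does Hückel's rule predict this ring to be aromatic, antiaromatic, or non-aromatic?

Every ring atom contributes a p orbital perpendicular to the ring (the double-bond atoms are sp², each contributing one p electron; the carbocation has an empty p orbital), so the π system is cyclic and fully conjugated.
π-electron count: 6 × 2 = 12 from the double-bond units + 0 from the C(phenyl)(+) atom = 12.
12 = 4(3); a planar, fully conjugated 4n system is antiaromatic.

Antiaromatic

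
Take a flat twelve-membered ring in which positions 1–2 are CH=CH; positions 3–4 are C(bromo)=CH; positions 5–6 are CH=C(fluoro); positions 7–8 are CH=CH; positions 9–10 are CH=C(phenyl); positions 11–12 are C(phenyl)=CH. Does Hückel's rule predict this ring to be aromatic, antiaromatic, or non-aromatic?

Antiaromatic

All ring atoms are sp² and supply a p orbital to the ring (each doubly-bonded ring atom is sp² with one p-orbital electron); the conjugation is uninterrupted.
Tallying contributions gives 6 × 2 = 12 from the 6 double-bond units.
12 = 4(3); a planar, fully conjugated 4n system is antiaromatic.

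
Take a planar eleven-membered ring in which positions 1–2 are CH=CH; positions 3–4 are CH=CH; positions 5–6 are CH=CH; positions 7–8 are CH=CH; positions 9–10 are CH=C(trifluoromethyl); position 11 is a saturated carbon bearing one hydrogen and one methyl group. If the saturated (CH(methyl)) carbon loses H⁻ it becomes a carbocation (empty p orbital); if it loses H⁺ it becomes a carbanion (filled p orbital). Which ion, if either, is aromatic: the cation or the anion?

The cation

In both ions every ring atom is sp² and contributes a p orbital, so both rings are fully conjugated.
Cation: 5 × 2 + 0 = 10 π electrons → 4(2)+2, aromatic.
Anion: 5 × 2 + 2 = 12 π electrons → 4(3), antiaromatic.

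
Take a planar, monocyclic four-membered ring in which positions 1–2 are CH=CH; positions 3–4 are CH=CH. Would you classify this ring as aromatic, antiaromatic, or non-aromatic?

Antiaromatic

Check conjugation: the double-bond atoms are sp², each contributing one p electron — every position has a p orbital, so the cyclic π system is continuous.
Tallying contributions gives 2 × 2 = 4 from the 2 double-bond units.
With 4 = 4·1 π electrons, Hückel's rule classifies the planar ring as antiaromatic.
(The species described is cyclobutadiene.)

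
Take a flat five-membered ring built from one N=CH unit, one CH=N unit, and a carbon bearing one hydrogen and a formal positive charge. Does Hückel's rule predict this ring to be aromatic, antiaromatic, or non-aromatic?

All ring atoms are sp² and supply a p orbital to the ring (every atom in a ring double bond is sp² and brings one electron to the p orbital; each sp² =N– keeps its lone pair in-plane and puts one electron into the π system; the carbocation has an empty p orbital); the conjugation is uninterrupted.
Tallying contributions gives 2 × 2 = 4 from the double-bond units + 0 from the CH(+) atom = 4.
4 = 4(1); a planar, fully conjugated 4n system is antiaromatic.

Antiaromatic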